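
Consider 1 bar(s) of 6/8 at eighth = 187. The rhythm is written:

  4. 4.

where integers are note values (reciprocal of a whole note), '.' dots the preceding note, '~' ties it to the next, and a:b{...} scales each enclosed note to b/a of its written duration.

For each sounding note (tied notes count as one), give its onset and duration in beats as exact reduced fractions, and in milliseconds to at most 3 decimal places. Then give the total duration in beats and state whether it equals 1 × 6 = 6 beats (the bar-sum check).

1) 0.0ms=0b +962.567ms=3b
2) 962.567ms=3b +962.567ms=3b
Σ=6b of 6 (187bpm 6/8) — PASS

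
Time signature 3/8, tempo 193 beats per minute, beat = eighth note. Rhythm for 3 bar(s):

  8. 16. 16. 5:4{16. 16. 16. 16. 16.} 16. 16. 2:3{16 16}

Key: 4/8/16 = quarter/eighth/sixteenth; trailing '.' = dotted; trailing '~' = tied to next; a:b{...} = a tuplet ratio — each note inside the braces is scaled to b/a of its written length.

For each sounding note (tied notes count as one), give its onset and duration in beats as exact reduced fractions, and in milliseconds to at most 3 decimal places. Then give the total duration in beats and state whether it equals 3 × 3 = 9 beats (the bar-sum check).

1) 0.0ms=0b +466.321ms=3/2b
2) 466.321ms=3/2b +233.161ms=3/4b
3) 699.482ms=9/4b +233.161ms=3/4b
4) 932.642ms=3b +186.528ms=3/5b
5) 1119.171ms=18/5b +186.528ms=3/5b
6) 1305.699ms=21/5b +186.528ms=3/5b
7) 1492.228ms=24/5b +186.528ms=3/5b
8) 1678.756ms=27/5b +186.528ms=3/5b
9) 1865.285ms=6b +233.161ms=3/4b
10) 2098.446ms=27/4b +233.161ms=3/4b
11) 2331.606ms=15/2b +233.161ms=3/4b
12) 2564.767ms=33/4b +233.161ms=3/4b
Σ=9b of 9 (193bpm 3/8) — PASS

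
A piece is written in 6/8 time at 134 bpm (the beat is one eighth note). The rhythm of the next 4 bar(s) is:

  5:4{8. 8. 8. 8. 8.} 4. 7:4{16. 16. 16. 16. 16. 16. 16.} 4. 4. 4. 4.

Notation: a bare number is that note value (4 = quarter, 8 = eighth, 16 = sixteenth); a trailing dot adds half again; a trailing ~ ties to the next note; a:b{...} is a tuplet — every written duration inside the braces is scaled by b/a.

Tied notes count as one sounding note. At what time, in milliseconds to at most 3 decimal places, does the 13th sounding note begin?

note 13 onset = 81/7b = 5181.237ms

1. 0.0ms @ 0 + 537.313ms (6/5)
2. 537.313ms @ 6/5 + 537.313ms (6/5)
3. 1074.627ms @ 12/5 + 537.313ms (6/5)
4. 1611.94ms @ 18/5 + 537.313ms (6/5)
5. 2149.254ms @ 24/5 + 537.313ms (6/5)
6. 2686.567ms @ 6 + 1343.284ms (3)
7. 4029.851ms @ 9 + 191.898ms (3/7)
8. 4221.748ms @ 66/7 + 191.898ms (3/7)
9. 4413.646ms @ 69/7 + 191.898ms (3/7)
10. 4605.544ms @ 72/7 + 191.898ms (3/7)
11. 4797.441ms @ 75/7 + 191.898ms (3/7)
12. 4989.339ms @ 78/7 + 191.898ms (3/7)
13. 5181.237ms @ 81/7 + 191.898ms (3/7)
14. 5373.134ms @ 12 + 1343.284ms (3)
15. 6716.418ms @ 15 + 1343.284ms (3)
16. 8059.701ms @ 18 + 1343.284ms (3)
17. 9402.985ms @ 21 + 1343.284ms (3)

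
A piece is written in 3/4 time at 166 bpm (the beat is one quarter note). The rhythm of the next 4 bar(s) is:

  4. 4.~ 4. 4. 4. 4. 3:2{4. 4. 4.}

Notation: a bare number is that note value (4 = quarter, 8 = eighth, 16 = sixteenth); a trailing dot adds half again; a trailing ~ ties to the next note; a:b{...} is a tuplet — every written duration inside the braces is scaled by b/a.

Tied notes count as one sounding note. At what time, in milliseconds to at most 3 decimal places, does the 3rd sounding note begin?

1. 0.0ms @ 0 + 542.169ms (3/2)
2. 542.169ms @ 3/2 + 1084.337ms (3)
3. 1626.506ms @ 9/2 + 542.169ms (3/2)
4. 2168.675ms @ 6 + 542.169ms (3/2)
5. 2710.843ms @ 15/2 + 542.169ms (3/2)
6. 3253.012ms @ 9 + 361.446ms (1)
7. 3614.458ms @ 10 + 361.446ms (1)
8. 3975.904ms @ 11 + 361.446ms (1)

note 3 onset = 9/2b = 1626.506ms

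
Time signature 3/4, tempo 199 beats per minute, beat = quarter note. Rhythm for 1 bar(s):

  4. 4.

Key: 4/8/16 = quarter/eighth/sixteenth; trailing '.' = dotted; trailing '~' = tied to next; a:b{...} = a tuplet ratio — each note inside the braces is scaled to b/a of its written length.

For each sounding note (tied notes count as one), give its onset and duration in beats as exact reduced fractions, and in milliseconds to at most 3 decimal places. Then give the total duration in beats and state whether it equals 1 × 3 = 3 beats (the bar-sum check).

1) 0.0ms=0b +452.261ms=3/2b
2) 452.261ms=3/2b +452.261ms=3/2b
Σ=3b of 3 (199bpm 3/4) — PASS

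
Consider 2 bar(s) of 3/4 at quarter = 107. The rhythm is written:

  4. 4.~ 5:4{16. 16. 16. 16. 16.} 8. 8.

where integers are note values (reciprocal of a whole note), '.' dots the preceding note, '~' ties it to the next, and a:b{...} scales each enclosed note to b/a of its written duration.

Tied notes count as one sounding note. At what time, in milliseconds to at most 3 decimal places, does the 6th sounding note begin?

note 6 onset = 21/5b = 2355.14ms

1. 0.0ms @ 0 + 841.121ms (3/2)
2. 841.121ms @ 3/2 + 1009.346ms (9/5)
3. 1850.467ms @ 33/10 + 168.224ms (3/10)
4. 2018.692ms @ 18/5 + 168.224ms (3/10)
5. 2186.916ms @ 39/10 + 168.224ms (3/10)
6. 2355.14ms @ 21/5 + 168.224ms (3/10)
7. 2523.364ms @ 9/2 + 420.561ms (3/4)
8. 2943.925ms @ 21/4 + 420.561ms (3/4)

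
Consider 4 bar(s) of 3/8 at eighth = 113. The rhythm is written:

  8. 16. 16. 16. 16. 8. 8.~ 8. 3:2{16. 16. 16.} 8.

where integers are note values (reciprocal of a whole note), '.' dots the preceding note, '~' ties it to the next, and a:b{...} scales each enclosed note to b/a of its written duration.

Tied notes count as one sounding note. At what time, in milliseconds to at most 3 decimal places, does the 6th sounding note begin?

note 6 onset = 9/2b = 2389.381ms

1. 0.0ms @ 0 + 796.46ms (3/2)
2. 796.46ms @ 3/2 + 398.23ms (3/4)
3. 1194.69ms @ 9/4 + 398.23ms (3/4)
4. 1592.92ms @ 3 + 398.23ms (3/4)
5. 1991.15ms @ 15/4 + 398.23ms (3/4)
6. 2389.381ms @ 9/2 + 796.46ms (3/2)
7. 3185.841ms @ 6 + 1592.92ms (3)
8. 4778.761ms @ 9 + 265.487ms (1/2)
9. 5044.248ms @ 19/2 + 265.487ms (1/2)
10. 5309.735ms @ 10 + 265.487ms (1/2)
11. 5575.221ms @ 21/2 + 796.46ms (3/2)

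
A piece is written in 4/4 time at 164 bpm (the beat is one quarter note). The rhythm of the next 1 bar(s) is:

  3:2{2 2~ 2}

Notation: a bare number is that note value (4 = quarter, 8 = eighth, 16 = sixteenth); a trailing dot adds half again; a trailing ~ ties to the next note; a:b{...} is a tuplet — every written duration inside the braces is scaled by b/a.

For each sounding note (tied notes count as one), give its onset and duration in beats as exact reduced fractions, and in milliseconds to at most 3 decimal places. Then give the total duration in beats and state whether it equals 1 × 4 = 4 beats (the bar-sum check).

1) 0.0ms=0b +487.805ms=4/3b
2) 487.805ms=4/3b +975.61ms=8/3b
Σ=4b of 4 (164bpm 4/4) — PASS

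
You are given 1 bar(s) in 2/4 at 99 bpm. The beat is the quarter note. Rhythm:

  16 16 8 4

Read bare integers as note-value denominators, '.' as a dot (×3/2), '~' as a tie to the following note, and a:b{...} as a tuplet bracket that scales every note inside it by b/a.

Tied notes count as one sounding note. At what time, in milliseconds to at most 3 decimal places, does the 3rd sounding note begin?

note 3 onset = 1/2b = 303.03ms

1. 0.0ms @ 0 + 151.515ms (1/4)
2. 151.515ms @ 1/4 + 151.515ms (1/4)
3. 303.03ms @ 1/2 + 303.03ms (1/2)
4. 606.061ms @ 1 + 606.061ms (1)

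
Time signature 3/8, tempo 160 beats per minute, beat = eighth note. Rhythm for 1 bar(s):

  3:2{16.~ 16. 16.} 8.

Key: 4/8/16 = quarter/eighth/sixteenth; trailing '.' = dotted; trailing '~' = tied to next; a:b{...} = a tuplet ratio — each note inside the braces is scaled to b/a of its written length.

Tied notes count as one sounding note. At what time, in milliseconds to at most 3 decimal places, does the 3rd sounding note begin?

1. 0.0ms @ 0 + 375.0ms (1)
2. 375.0ms @ 1 + 187.5ms (1/2)
3. 562.5ms @ 3/2 + 562.5ms (3/2)

note 3 onset = 3/2b = 562.5ms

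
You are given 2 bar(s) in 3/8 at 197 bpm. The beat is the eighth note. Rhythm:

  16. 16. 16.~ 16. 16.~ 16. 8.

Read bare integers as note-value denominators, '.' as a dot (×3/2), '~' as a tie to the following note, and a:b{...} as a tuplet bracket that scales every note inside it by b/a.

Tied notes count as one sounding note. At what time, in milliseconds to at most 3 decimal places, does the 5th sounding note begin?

1. 0.0ms @ 0 + 228.426ms (3/4)
2. 228.426ms @ 3/4 + 228.426ms (3/4)
3. 456.853ms @ 3/2 + 456.853ms (3/2)
4. 913.706ms @ 3 + 456.853ms (3/2)
5. 1370.558ms @ 9/2 + 456.853ms (3/2)

note 5 onset = 9/2b = 1370.558ms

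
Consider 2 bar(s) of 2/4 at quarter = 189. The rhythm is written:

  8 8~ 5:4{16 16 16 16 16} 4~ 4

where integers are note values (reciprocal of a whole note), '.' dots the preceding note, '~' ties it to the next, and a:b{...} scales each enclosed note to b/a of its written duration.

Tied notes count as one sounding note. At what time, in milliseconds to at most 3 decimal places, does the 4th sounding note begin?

note 4 onset = 7/5b = 444.444ms

1. 0.0ms @ 0 + 158.73ms (1/2)
2. 158.73ms @ 1/2 + 222.222ms (7/10)
3. 380.952ms @ 6/5 + 63.492ms (1/5)
4. 444.444ms @ 7/5 + 63.492ms (1/5)
5. 507.937ms @ 8/5 + 63.492ms (1/5)
6. 571.429ms @ 9/5 + 63.492ms (1/5)
7. 634.921ms @ 2 + 634.921ms (2)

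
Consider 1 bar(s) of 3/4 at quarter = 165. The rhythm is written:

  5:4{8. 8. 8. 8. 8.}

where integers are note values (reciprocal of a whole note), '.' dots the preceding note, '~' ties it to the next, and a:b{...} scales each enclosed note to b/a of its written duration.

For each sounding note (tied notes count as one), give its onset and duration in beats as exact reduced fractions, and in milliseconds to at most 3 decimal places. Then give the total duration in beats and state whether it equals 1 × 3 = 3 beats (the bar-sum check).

1) 0.0ms=0b +218.182ms=3/5b
2) 218.182ms=3/5b +218.182ms=3/5b
3) 436.364ms=6/5b +218.182ms=3/5b
4) 654.545ms=9/5b +218.182ms=3/5b
5) 872.727ms=12/5b +218.182ms=3/5b
Σ=3b of 3 (165bpm 3/4) — PASS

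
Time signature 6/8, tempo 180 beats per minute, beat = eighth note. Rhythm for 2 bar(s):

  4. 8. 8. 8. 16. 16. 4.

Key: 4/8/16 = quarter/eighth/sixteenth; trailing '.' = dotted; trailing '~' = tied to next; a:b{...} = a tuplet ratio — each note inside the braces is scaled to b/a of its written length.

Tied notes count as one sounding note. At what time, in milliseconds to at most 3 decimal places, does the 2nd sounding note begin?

note 2 onset = 3b = 1000.0ms

1. 0.0ms @ 0 + 1000.0ms (3)
2. 1000.0ms @ 3 + 500.0ms (3/2)
3. 1500.0ms @ 9/2 + 500.0ms (3/2)
4. 2000.0ms @ 6 + 500.0ms (3/2)
5. 2500.0ms @ 15/2 + 250.0ms (3/4)
6. 2750.0ms @ 33/4 + 250.0ms (3/4)
7. 3000.0ms @ 9 + 1000.0ms (3)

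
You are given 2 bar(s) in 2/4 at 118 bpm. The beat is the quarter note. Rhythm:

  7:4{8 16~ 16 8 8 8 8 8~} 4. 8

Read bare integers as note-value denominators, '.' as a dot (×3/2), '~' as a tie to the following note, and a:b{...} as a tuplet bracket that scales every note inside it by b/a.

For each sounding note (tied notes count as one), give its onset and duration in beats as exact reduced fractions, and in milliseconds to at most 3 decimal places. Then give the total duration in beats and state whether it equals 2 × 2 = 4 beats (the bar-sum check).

1) 0.0ms=0b +145.278ms=2/7b
2) 145.278ms=2/7b +145.278ms=2/7b
3) 290.557ms=4/7b +145.278ms=2/7b
4) 435.835ms=6/7b +145.278ms=2/7b
5) 581.114ms=8/7b +145.278ms=2/7b
6) 726.392ms=10/7b +145.278ms=2/7b
7) 871.671ms=12/7b +907.99ms=25/14b
8) 1779.661ms=7/2b +254.237ms=1/2b
Σ=4b of 4 (118bpm 2/4) — PASS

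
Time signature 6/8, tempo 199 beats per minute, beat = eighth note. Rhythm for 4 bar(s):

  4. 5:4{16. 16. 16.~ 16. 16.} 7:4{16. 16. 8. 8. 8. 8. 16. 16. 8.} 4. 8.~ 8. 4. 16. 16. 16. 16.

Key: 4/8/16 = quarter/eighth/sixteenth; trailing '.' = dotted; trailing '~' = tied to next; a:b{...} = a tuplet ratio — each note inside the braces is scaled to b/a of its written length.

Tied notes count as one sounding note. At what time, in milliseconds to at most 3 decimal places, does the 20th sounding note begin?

1. 0.0ms @ 0 + 904.523ms (3)
2. 904.523ms @ 3 + 180.905ms (3/5)
3. 1085.427ms @ 18/5 + 180.905ms (3/5)
4. 1266.332ms @ 21/5 + 361.809ms (6/5)
5. 1628.141ms @ 27/5 + 180.905ms (3/5)
6. 1809.045ms @ 6 + 129.218ms (3/7)
7. 1938.263ms @ 45/7 + 129.218ms (3/7)
8. 2067.48ms @ 48/7 + 258.435ms (6/7)
9. 2325.915ms @ 54/7 + 258.435ms (6/7)
10. 2584.35ms @ 60/7 + 258.435ms (6/7)
11. 2842.785ms @ 66/7 + 258.435ms (6/7)
12. 3101.22ms @ 72/7 + 129.218ms (3/7)
13. 3230.438ms @ 75/7 + 129.218ms (3/7)
14. 3359.655ms @ 78/7 + 258.435ms (6/7)
15. 3618.09ms @ 12 + 904.523ms (3)
16. 4522.613ms @ 15 + 904.523ms (3)
17. 5427.136ms @ 18 + 904.523ms (3)
18. 6331.658ms @ 21 + 226.131ms (3/4)
19. 6557.789ms @ 87/4 + 226.131ms (3/4)
20. 6783.92ms @ 45/2 + 226.131ms (3/4)
21. 7010.05ms @ 93/4 + 226.131ms (3/4)

note 20 onset = 45/2b = 6783.92ms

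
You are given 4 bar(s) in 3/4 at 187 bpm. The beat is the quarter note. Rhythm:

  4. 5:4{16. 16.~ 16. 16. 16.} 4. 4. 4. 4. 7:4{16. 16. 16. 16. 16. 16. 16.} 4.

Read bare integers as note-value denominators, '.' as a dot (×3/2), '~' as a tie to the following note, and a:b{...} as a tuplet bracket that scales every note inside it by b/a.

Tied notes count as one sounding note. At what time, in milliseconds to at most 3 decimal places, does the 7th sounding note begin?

1. 0.0ms @ 0 + 481.283ms (3/2)
2. 481.283ms @ 3/2 + 96.257ms (3/10)
3. 577.54ms @ 9/5 + 192.513ms (3/5)
4. 770.053ms @ 12/5 + 96.257ms (3/10)
5. 866.31ms @ 27/10 + 96.257ms (3/10)
6. 962.567ms @ 3 + 481.283ms (3/2)
7. 1443.85ms @ 9/2 + 481.283ms (3/2)
8. 1925.134ms @ 6 + 481.283ms (3/2)
9. 2406.417ms @ 15/2 + 481.283ms (3/2)
10. 2887.701ms @ 9 + 68.755ms (3/14)
11. 2956.455ms @ 129/14 + 68.755ms (3/14)
12. 3025.21ms @ 66/7 + 68.755ms (3/14)
13. 3093.965ms @ 135/14 + 68.755ms (3/14)
14. 3162.72ms @ 69/7 + 68.755ms (3/14)
15. 3231.474ms @ 141/14 + 68.755ms (3/14)
16. 3300.229ms @ 72/7 + 68.755ms (3/14)
17. 3368.984ms @ 21/2 + 481.283ms (3/2)

note 7 onset = 9/2b = 1443.85ms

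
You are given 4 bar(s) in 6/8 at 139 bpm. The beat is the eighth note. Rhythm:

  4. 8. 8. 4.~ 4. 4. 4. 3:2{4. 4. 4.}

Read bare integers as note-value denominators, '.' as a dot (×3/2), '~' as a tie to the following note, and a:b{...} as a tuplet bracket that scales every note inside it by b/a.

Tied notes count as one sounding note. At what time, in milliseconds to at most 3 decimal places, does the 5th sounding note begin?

note 5 onset = 12b = 5179.856ms

1. 0.0ms @ 0 + 1294.964ms (3)
2. 1294.964ms @ 3 + 647.482ms (3/2)
3. 1942.446ms @ 9/2 + 647.482ms (3/2)
4. 2589.928ms @ 6 + 2589.928ms (6)
5. 5179.856ms @ 12 + 1294.964ms (3)
6. 6474.82ms @ 15 + 1294.964ms (3)
7. 7769.784ms @ 18 + 863.309ms (2)
8. 8633.094ms @ 20 + 863.309ms (2)
9. 9496.403ms @ 22 + 863.309ms (2)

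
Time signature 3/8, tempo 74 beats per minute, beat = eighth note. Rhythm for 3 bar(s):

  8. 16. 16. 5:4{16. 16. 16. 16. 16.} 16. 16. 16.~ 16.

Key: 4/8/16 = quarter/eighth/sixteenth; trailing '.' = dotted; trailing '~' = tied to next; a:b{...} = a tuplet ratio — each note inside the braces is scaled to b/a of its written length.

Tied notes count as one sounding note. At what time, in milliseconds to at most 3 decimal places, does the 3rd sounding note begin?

note 3 onset = 9/4b = 1824.324ms

1. 0.0ms @ 0 + 1216.216ms (3/2)
2. 1216.216ms @ 3/2 + 608.108ms (3/4)
3. 1824.324ms @ 9/4 + 608.108ms (3/4)
4. 2432.432ms @ 3 + 486.486ms (3/5)
5. 2918.919ms @ 18/5 + 486.486ms (3/5)
6. 3405.405ms @ 21/5 + 486.486ms (3/5)
7. 3891.892ms @ 24/5 + 486.486ms (3/5)
8. 4378.378ms @ 27/5 + 486.486ms (3/5)
9. 4864.865ms @ 6 + 608.108ms (3/4)
10. 5472.973ms @ 27/4 + 608.108ms (3/4)
11. 6081.081ms @ 15/2 + 1216.216ms (3/2)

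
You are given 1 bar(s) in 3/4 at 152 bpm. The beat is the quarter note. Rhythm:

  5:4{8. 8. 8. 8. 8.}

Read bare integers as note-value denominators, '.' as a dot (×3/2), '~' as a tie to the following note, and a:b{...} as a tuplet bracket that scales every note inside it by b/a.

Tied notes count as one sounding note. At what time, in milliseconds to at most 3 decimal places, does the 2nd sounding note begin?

1. 0.0ms @ 0 + 236.842ms (3/5)
2. 236.842ms @ 3/5 + 236.842ms (3/5)
3. 473.684ms @ 6/5 + 236.842ms (3/5)
4. 710.526ms @ 9/5 + 236.842ms (3/5)
5. 947.368ms @ 12/5 + 236.842ms (3/5)

note 2 onset = 3/5b = 236.842ms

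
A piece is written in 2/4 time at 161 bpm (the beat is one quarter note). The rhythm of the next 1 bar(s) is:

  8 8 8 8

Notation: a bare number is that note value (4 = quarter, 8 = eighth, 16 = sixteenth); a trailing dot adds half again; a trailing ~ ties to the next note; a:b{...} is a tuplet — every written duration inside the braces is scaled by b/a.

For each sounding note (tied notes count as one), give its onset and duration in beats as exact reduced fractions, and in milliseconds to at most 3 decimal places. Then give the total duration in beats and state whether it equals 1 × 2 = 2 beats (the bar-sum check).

1) 0.0ms=0b +186.335ms=1/2b
2) 186.335ms=1/2b +186.335ms=1/2b
3) 372.671ms=1b +186.335ms=1/2b
4) 559.006ms=3/2b +186.335ms=1/2b
Σ=2b of 2 (161bpm 2/4) — PASS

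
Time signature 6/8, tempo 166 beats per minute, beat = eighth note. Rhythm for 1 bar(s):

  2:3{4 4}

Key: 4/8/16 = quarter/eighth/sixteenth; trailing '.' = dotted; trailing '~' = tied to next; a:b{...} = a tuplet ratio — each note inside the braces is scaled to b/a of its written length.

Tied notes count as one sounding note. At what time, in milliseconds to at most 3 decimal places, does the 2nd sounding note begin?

note 2 onset = 3b = 1084.337ms

1. 0.0ms @ 0 + 1084.337ms (3)
2. 1084.337ms @ 3 + 1084.337ms (3)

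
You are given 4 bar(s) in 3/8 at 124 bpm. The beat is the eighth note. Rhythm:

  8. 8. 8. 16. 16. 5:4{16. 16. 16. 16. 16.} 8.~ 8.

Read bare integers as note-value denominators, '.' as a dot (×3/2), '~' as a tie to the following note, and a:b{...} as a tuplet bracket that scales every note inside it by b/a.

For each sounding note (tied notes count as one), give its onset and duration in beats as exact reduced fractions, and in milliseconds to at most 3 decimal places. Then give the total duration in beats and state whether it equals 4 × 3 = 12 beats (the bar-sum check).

1) 0.0ms=0b +725.806ms=3/2b
2) 725.806ms=3/2b +725.806ms=3/2b
3) 1451.613ms=3b +725.806ms=3/2b
4) 2177.419ms=9/2b +362.903ms=3/4b
5) 2540.323ms=21/4b +362.903ms=3/4b
6) 2903.226ms=6b +290.323ms=3/5b
7) 3193.548ms=33/5b +290.323ms=3/5b
8) 3483.871ms=36/5b +290.323ms=3/5b
9) 3774.194ms=39/5b +290.323ms=3/5b
10) 4064.516ms=42/5b +290.323ms=3/5b
11) 4354.839ms=9b +1451.613ms=3b
Σ=12b of 12 (124bpm 3/8) — PASS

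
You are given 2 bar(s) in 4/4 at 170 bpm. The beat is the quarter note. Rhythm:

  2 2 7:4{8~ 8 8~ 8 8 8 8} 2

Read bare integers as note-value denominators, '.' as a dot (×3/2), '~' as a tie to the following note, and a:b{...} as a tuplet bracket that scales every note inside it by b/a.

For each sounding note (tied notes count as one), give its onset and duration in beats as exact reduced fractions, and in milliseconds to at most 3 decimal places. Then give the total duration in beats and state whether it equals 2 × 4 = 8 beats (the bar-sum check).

1) 0.0ms=0b +705.882ms=2b
2) 705.882ms=2b +705.882ms=2b
3) 1411.765ms=4b +201.681ms=4/7b
4) 1613.445ms=32/7b +201.681ms=4/7b
5) 1815.126ms=36/7b +100.84ms=2/7b
6) 1915.966ms=38/7b +100.84ms=2/7b
7) 2016.807ms=40/7b +100.84ms=2/7b
8) 2117.647ms=6b +705.882ms=2b
Σ=8b of 8 (170bpm 4/4) — PASS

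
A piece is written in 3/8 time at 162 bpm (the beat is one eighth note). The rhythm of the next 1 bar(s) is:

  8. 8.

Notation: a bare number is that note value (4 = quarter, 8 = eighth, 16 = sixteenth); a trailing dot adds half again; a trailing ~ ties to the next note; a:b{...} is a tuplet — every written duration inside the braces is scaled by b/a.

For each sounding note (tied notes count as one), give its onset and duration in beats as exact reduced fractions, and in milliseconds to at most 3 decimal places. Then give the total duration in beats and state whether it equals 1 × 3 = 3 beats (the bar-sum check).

1) 0.0ms=0b +555.556ms=3/2b
2) 555.556ms=3/2b +555.556ms=3/2b
Σ=3b of 3 (162bpm 3/8) — PASS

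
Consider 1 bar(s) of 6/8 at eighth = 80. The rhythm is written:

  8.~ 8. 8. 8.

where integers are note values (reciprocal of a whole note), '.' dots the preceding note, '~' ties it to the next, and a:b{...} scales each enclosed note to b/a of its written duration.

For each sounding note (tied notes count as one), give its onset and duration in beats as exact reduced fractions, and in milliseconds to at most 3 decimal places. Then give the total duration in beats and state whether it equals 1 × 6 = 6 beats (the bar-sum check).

1) 0.0ms=0b +2250.0ms=3b
2) 2250.0ms=3b +1125.0ms=3/2b
3) 3375.0ms=9/2b +1125.0ms=3/2b
Σ=6b of 6 (80bpm 6/8) — PASS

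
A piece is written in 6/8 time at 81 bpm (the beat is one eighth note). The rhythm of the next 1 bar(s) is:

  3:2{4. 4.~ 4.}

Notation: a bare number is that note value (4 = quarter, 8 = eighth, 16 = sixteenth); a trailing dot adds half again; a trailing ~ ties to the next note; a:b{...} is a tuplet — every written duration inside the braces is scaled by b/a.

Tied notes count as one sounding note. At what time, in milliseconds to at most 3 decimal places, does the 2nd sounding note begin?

note 2 onset = 2b = 1481.481ms

1. 0.0ms @ 0 + 1481.481ms (2)
2. 1481.481ms @ 2 + 2962.963ms (4)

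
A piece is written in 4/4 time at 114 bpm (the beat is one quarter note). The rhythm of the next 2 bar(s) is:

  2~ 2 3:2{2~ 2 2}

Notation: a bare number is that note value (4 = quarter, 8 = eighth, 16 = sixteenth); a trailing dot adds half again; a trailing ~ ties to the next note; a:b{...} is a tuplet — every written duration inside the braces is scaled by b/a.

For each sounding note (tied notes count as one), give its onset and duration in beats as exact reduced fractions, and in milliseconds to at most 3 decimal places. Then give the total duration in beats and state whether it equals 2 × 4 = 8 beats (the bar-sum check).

1) 0.0ms=0b +2105.263ms=4b
2) 2105.263ms=4b +1403.509ms=8/3b
3) 3508.772ms=20/3b +701.754ms=4/3b
Σ=8b of 8 (114bpm 4/4) — PASS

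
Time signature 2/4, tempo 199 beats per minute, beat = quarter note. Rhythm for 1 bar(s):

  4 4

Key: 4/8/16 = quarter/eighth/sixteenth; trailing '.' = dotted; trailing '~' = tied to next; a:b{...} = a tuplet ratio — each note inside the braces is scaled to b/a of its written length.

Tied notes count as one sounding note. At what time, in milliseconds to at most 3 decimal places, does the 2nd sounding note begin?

1. 0.0ms @ 0 + 301.508ms (1)
2. 301.508ms @ 1 + 301.508ms (1)

note 2 onset = 1b = 301.508ms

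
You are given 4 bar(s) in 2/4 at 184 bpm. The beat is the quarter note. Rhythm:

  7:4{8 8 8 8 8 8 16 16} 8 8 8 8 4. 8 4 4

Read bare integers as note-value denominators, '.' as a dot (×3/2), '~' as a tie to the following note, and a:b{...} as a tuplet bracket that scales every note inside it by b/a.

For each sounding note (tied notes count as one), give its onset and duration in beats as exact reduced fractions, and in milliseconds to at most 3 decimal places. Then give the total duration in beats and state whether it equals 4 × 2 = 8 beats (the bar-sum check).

1) 0.0ms=0b +93.168ms=2/7b
2) 93.168ms=2/7b +93.168ms=2/7b
3) 186.335ms=4/7b +93.168ms=2/7b
4) 279.503ms=6/7b +93.168ms=2/7b
5) 372.671ms=8/7b +93.168ms=2/7b
6) 465.839ms=10/7b +93.168ms=2/7b
7) 559.006ms=12/7b +46.584ms=1/7b
8) 605.59ms=13/7b +46.584ms=1/7b
9) 652.174ms=2b +163.043ms=1/2b
10) 815.217ms=5/2b +163.043ms=1/2b
11) 978.261ms=3b +163.043ms=1/2b
12) 1141.304ms=7/2b +163.043ms=1/2b
13) 1304.348ms=4b +489.13ms=3/2b
14) 1793.478ms=11/2b +163.043ms=1/2b
15) 1956.522ms=6b +326.087ms=1b
16) 2282.609ms=7b +326.087ms=1b
Σ=8b of 8 (184bpm 2/4) — PASS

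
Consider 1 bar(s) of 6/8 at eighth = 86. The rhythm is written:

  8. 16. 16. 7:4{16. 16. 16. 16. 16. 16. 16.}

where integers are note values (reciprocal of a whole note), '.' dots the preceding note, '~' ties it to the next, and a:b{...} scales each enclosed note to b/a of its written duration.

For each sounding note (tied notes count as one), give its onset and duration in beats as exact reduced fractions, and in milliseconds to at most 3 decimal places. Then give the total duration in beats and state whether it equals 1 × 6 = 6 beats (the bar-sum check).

1) 0.0ms=0b +1046.512ms=3/2b
2) 1046.512ms=3/2b +523.256ms=3/4b
3) 1569.767ms=9/4b +523.256ms=3/4b
4) 2093.023ms=3b +299.003ms=3/7b
5) 2392.027ms=24/7b +299.003ms=3/7b
6) 2691.03ms=27/7b +299.003ms=3/7b
7) 2990.033ms=30/7b +299.003ms=3/7b
8) 3289.037ms=33/7b +299.003ms=3/7b
9) 3588.04ms=36/7b +299.003ms=3/7b
10) 3887.043ms=39/7b +299.003ms=3/7b
Σ=6b of 6 (86bpm 6/8) — PASS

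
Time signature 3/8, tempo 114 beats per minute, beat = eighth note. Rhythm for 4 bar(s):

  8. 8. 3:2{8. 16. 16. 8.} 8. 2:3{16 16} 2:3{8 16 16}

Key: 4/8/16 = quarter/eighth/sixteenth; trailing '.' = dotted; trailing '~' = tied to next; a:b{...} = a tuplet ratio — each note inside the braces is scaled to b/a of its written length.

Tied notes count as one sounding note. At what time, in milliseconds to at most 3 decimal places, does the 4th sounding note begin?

note 4 onset = 4b = 2105.263ms

1. 0.0ms @ 0 + 789.474ms (3/2)
2. 789.474ms @ 3/2 + 789.474ms (3/2)
3. 1578.947ms @ 3 + 526.316ms (1)
4. 2105.263ms @ 4 + 263.158ms (1/2)
5. 2368.421ms @ 9/2 + 263.158ms (1/2)
6. 2631.579ms @ 5 + 526.316ms (1)
7. 3157.895ms @ 6 + 789.474ms (3/2)
8. 3947.368ms @ 15/2 + 394.737ms (3/4)
9. 4342.105ms @ 33/4 + 394.737ms (3/4)
10. 4736.842ms @ 9 + 789.474ms (3/2)
11. 5526.316ms @ 21/2 + 394.737ms (3/4)
12. 5921.053ms @ 45/4 + 394.737ms (3/4)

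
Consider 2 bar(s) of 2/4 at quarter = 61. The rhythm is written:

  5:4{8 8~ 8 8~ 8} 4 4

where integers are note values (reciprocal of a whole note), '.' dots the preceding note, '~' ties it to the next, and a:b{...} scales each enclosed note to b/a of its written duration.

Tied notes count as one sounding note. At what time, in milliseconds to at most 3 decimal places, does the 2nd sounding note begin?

1. 0.0ms @ 0 + 393.443ms (2/5)
2. 393.443ms @ 2/5 + 786.885ms (4/5)
3. 1180.328ms @ 6/5 + 786.885ms (4/5)
4. 1967.213ms @ 2 + 983.607ms (1)
5. 2950.82ms @ 3 + 983.607ms (1)

note 2 onset = 2/5b = 393.443ms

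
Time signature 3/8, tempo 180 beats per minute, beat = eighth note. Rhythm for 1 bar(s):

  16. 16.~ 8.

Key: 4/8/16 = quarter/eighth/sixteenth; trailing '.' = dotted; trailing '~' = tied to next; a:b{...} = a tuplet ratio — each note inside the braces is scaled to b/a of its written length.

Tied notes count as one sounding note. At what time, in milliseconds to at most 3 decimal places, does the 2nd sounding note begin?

note 2 onset = 3/4b = 250.0ms

1. 0.0ms @ 0 + 250.0ms (3/4)
2. 250.0ms @ 3/4 + 750.0ms (9/4)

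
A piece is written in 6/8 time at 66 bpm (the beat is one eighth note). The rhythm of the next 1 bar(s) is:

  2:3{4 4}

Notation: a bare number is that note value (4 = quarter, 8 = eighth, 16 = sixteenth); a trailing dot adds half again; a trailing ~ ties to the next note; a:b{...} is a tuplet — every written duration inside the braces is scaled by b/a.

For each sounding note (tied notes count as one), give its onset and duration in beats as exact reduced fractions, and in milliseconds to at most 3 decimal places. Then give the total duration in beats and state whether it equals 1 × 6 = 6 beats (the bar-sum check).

1) 0.0ms=0b +2727.273ms=3b
2) 2727.273ms=3b +2727.273ms=3b
Σ=6b of 6 (66bpm 6/8) — PASS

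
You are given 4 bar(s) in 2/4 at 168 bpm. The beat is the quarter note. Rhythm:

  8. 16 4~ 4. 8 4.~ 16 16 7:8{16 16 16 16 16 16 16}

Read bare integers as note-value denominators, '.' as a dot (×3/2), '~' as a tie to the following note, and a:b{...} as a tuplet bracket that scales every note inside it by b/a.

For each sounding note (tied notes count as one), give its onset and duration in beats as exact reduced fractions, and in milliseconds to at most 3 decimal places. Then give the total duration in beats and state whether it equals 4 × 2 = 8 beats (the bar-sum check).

1) 0.0ms=0b +267.857ms=3/4b
2) 267.857ms=3/4b +89.286ms=1/4b
3) 357.143ms=1b +892.857ms=5/2b
4) 1250.0ms=7/2b +178.571ms=1/2b
5) 1428.571ms=4b +625.0ms=7/4b
6) 2053.571ms=23/4b +89.286ms=1/4b
7) 2142.857ms=6b +102.041ms=2/7b
8) 2244.898ms=44/7b +102.041ms=2/7b
9) 2346.939ms=46/7b +102.041ms=2/7b
10) 2448.98ms=48/7b +102.041ms=2/7b
11) 2551.02ms=50/7b +102.041ms=2/7b
12) 2653.061ms=52/7b +102.041ms=2/7b
13) 2755.102ms=54/7b +102.041ms=2/7b
Σ=8b of 8 (168bpm 2/4) — PASS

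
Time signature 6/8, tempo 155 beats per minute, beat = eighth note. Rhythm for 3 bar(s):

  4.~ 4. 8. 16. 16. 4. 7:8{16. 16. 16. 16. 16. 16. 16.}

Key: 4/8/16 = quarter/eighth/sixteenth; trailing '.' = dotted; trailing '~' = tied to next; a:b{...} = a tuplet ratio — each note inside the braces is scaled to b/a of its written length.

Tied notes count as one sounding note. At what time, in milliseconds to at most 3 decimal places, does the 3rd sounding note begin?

1. 0.0ms @ 0 + 2322.581ms (6)
2. 2322.581ms @ 6 + 580.645ms (3/2)
3. 2903.226ms @ 15/2 + 290.323ms (3/4)
4. 3193.548ms @ 33/4 + 290.323ms (3/4)
5. 3483.871ms @ 9 + 1161.29ms (3)
6. 4645.161ms @ 12 + 331.797ms (6/7)
7. 4976.959ms @ 90/7 + 331.797ms (6/7)
8. 5308.756ms @ 96/7 + 331.797ms (6/7)
9. 5640.553ms @ 102/7 + 331.797ms (6/7)
10. 5972.35ms @ 108/7 + 331.797ms (6/7)
11. 6304.147ms @ 114/7 + 331.797ms (6/7)
12. 6635.945ms @ 120/7 + 331.797ms (6/7)

note 3 onset = 15/2b = 2903.226ms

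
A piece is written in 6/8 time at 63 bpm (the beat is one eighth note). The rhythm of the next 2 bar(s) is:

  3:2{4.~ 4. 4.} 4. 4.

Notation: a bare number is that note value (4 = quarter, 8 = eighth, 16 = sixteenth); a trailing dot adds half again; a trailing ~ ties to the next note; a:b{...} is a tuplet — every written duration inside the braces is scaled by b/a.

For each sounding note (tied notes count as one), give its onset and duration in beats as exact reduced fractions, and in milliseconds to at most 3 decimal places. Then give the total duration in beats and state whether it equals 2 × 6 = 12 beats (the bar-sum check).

1) 0.0ms=0b +3809.524ms=4b
2) 3809.524ms=4b +1904.762ms=2b
3) 5714.286ms=6b +2857.143ms=3b
4) 8571.429ms=9b +2857.143ms=3b
Σ=12b of 12 (63bpm 6/8) — PASS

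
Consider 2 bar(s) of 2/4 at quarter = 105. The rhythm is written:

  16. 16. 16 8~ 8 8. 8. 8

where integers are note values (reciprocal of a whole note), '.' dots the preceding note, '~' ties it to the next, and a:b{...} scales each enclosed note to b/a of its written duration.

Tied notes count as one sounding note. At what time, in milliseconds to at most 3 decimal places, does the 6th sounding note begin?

1. 0.0ms @ 0 + 214.286ms (3/8)
2. 214.286ms @ 3/8 + 214.286ms (3/8)
3. 428.571ms @ 3/4 + 142.857ms (1/4)
4. 571.429ms @ 1 + 571.429ms (1)
5. 1142.857ms @ 2 + 428.571ms (3/4)
6. 1571.429ms @ 11/4 + 428.571ms (3/4)
7. 2000.0ms @ 7/2 + 285.714ms (1/2)

note 6 onset = 11/4b = 1571.429ms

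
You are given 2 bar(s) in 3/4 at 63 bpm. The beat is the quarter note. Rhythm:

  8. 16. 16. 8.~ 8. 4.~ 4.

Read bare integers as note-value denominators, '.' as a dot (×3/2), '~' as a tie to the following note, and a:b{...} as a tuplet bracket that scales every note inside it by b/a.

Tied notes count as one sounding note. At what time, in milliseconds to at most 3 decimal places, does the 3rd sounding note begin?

1. 0.0ms @ 0 + 714.286ms (3/4)
2. 714.286ms @ 3/4 + 357.143ms (3/8)
3. 1071.429ms @ 9/8 + 357.143ms (3/8)
4. 1428.571ms @ 3/2 + 1428.571ms (3/2)
5. 2857.143ms @ 3 + 2857.143ms (3)

note 3 onset = 9/8b = 1071.429ms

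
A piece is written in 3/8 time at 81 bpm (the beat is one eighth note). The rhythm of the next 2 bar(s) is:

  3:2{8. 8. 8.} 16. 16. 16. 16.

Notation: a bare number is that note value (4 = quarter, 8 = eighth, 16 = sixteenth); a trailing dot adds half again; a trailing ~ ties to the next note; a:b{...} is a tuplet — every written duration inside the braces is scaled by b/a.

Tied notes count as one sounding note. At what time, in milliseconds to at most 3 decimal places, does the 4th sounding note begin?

1. 0.0ms @ 0 + 740.741ms (1)
2. 740.741ms @ 1 + 740.741ms (1)
3. 1481.481ms @ 2 + 740.741ms (1)
4. 2222.222ms @ 3 + 555.556ms (3/4)
5. 2777.778ms @ 15/4 + 555.556ms (3/4)
6. 3333.333ms @ 9/2 + 555.556ms (3/4)
7. 3888.889ms @ 21/4 + 555.556ms (3/4)

note 4 onset = 3b = 2222.222ms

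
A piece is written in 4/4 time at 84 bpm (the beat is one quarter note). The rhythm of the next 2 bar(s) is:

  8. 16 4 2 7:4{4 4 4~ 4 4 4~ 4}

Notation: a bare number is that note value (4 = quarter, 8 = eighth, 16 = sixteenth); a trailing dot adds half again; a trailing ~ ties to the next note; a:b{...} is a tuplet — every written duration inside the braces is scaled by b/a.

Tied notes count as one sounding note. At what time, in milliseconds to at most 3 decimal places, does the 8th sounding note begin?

note 8 onset = 44/7b = 4489.796ms

1. 0.0ms @ 0 + 535.714ms (3/4)
2. 535.714ms @ 3/4 + 178.571ms (1/4)
3. 714.286ms @ 1 + 714.286ms (1)
4. 1428.571ms @ 2 + 1428.571ms (2)
5. 2857.143ms @ 4 + 408.163ms (4/7)
6. 3265.306ms @ 32/7 + 408.163ms (4/7)
7. 3673.469ms @ 36/7 + 816.327ms (8/7)
8. 4489.796ms @ 44/7 + 408.163ms (4/7)
9. 4897.959ms @ 48/7 + 816.327ms (8/7)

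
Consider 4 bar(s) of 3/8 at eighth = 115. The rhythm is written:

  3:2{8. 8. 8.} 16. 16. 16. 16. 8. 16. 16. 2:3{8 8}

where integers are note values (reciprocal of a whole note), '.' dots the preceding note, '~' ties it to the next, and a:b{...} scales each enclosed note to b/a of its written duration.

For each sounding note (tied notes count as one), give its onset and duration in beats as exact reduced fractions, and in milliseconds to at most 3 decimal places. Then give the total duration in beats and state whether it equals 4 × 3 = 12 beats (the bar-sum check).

1) 0.0ms=0b +521.739ms=1b
2) 521.739ms=1b +521.739ms=1b
3) 1043.478ms=2b +521.739ms=1b
4) 1565.217ms=3b +391.304ms=3/4b
5) 1956.522ms=15/4b +391.304ms=3/4b
6) 2347.826ms=9/2b +391.304ms=3/4b
7) 2739.13ms=21/4b +391.304ms=3/4b
8) 3130.435ms=6b +782.609ms=3/2b
9) 3913.043ms=15/2b +391.304ms=3/4b
10) 4304.348ms=33/4b +391.304ms=3/4b
11) 4695.652ms=9b +782.609ms=3/2b
12) 5478.261ms=21/2b +782.609ms=3/2b
Σ=12b of 12 (115bpm 3/8) — PASS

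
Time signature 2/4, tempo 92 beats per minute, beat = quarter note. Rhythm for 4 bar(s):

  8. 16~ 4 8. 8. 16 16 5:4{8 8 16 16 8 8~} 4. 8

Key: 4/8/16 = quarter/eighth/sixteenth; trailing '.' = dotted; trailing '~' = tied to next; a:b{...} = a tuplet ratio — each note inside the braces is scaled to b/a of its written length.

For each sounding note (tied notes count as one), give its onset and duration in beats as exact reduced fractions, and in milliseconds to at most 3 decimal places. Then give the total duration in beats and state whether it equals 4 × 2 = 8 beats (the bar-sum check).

1) 0.0ms=0b +489.13ms=3/4b
2) 489.13ms=3/4b +815.217ms=5/4b
3) 1304.348ms=2b +489.13ms=3/4b
4) 1793.478ms=11/4b +489.13ms=3/4b
5) 2282.609ms=7/2b +163.043ms=1/4b
6) 2445.652ms=15/4b +163.043ms=1/4b
7) 2608.696ms=4b +260.87ms=2/5b
8) 2869.565ms=22/5b +260.87ms=2/5b
9) 3130.435ms=24/5b +130.435ms=1/5b
10) 3260.87ms=5b +130.435ms=1/5b
11) 3391.304ms=26/5b +260.87ms=2/5b
12) 3652.174ms=28/5b +1239.13ms=19/10b
13) 4891.304ms=15/2b +326.087ms=1/2b
Σ=8b of 8 (92bpm 2/4) — PASS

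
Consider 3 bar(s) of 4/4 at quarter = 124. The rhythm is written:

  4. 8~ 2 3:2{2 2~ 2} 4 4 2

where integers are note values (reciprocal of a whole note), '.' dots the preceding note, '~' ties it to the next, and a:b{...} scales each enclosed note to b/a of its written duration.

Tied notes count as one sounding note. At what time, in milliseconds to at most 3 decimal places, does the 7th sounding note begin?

note 7 onset = 10b = 4838.71ms

1. 0.0ms @ 0 + 725.806ms (3/2)
2. 725.806ms @ 3/2 + 1209.677ms (5/2)
3. 1935.484ms @ 4 + 645.161ms (4/3)
4. 2580.645ms @ 16/3 + 1290.323ms (8/3)
5. 3870.968ms @ 8 + 483.871ms (1)
6. 4354.839ms @ 9 + 483.871ms (1)
7. 4838.71ms @ 10 + 967.742ms (2)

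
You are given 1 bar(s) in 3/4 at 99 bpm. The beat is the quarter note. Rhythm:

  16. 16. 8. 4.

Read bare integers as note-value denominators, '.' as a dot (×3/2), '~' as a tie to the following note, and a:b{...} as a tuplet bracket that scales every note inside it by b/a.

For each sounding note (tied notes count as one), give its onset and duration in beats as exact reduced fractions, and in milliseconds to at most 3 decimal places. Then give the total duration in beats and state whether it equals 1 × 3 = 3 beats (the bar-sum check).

1) 0.0ms=0b +227.273ms=3/8b
2) 227.273ms=3/8b +227.273ms=3/8b
3) 454.545ms=3/4b +454.545ms=3/4b
4) 909.091ms=3/2b +909.091ms=3/2b
Σ=3b of 3 (99bpm 3/4) — PASS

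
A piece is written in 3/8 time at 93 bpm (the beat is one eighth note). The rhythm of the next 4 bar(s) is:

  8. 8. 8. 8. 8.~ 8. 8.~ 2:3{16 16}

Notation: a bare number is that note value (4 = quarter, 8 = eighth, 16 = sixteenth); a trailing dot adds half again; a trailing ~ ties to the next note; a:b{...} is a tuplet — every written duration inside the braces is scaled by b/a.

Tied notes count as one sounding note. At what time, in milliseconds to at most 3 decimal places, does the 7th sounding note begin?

1. 0.0ms @ 0 + 967.742ms (3/2)
2. 967.742ms @ 3/2 + 967.742ms (3/2)
3. 1935.484ms @ 3 + 967.742ms (3/2)
4. 2903.226ms @ 9/2 + 967.742ms (3/2)
5. 3870.968ms @ 6 + 1935.484ms (3)
6. 5806.452ms @ 9 + 1451.613ms (9/4)
7. 7258.065ms @ 45/4 + 483.871ms (3/4)

note 7 onset = 45/4b = 7258.065ms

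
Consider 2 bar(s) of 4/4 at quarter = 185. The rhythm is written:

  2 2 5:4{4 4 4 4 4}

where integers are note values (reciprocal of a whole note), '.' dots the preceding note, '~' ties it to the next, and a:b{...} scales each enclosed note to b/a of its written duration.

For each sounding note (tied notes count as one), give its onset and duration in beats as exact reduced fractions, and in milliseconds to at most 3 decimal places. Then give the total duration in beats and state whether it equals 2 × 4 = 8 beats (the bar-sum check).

1) 0.0ms=0b +648.649ms=2b
2) 648.649ms=2b +648.649ms=2b
3) 1297.297ms=4b +259.459ms=4/5b
4) 1556.757ms=24/5b +259.459ms=4/5b
5) 1816.216ms=28/5b +259.459ms=4/5b
6) 2075.676ms=32/5b +259.459ms=4/5b
7) 2335.135ms=36/5b +259.459ms=4/5b
Σ=8b of 8 (185bpm 4/4) — PASS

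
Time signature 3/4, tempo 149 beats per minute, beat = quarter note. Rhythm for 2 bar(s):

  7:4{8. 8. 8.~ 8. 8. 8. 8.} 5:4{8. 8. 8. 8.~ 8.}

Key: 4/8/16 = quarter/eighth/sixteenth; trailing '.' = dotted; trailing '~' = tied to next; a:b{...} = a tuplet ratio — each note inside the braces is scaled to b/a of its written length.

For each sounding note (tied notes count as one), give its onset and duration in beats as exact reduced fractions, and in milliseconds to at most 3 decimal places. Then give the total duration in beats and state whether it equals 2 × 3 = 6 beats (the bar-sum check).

1) 0.0ms=0b +172.579ms=3/7b
2) 172.579ms=3/7b +172.579ms=3/7b
3) 345.158ms=6/7b +345.158ms=6/7b
4) 690.316ms=12/7b +172.579ms=3/7b
5) 862.895ms=15/7b +172.579ms=3/7b
6) 1035.475ms=18/7b +172.579ms=3/7b
7) 1208.054ms=3b +241.611ms=3/5b
8) 1449.664ms=18/5b +241.611ms=3/5b
9) 1691.275ms=21/5b +241.611ms=3/5b
10) 1932.886ms=24/5b +483.221ms=6/5b
Σ=6b of 6 (149bpm 3/4) — PASS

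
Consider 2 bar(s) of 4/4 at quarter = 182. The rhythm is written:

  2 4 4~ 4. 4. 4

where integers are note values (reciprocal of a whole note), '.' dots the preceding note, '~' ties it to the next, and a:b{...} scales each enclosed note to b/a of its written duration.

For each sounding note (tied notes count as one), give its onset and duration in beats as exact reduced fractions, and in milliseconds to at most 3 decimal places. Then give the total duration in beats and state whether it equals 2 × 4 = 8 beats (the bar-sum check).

1) 0.0ms=0b +659.341ms=2b
2) 659.341ms=2b +329.67ms=1b
3) 989.011ms=3b +824.176ms=5/2b
4) 1813.187ms=11/2b +494.505ms=3/2b
5) 2307.692ms=7b +329.67ms=1b
Σ=8b of 8 (182bpm 4/4) — PASS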